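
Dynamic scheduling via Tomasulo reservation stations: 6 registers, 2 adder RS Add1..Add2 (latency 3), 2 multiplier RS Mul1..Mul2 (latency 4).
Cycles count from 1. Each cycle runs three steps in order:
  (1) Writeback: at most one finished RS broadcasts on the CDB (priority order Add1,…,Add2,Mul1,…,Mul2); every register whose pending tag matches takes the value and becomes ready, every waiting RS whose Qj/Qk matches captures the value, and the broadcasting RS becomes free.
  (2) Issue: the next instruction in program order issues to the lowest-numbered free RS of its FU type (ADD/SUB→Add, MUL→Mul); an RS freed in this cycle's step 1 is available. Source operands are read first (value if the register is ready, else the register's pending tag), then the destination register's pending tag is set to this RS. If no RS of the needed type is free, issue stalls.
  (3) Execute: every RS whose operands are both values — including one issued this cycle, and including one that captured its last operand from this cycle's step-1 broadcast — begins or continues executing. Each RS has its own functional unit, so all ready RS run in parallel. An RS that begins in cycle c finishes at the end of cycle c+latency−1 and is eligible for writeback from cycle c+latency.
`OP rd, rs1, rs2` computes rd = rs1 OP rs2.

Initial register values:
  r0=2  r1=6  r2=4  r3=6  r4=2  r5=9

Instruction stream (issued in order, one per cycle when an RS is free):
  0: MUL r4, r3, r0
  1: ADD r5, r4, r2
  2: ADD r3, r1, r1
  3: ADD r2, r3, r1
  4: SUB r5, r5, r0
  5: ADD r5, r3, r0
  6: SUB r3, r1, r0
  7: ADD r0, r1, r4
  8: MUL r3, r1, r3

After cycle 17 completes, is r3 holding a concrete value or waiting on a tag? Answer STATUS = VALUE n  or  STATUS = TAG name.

cycle 1: issue MUL r4<-Mul1 // r0:2,r1:6,r2:4,r3:6,r4:Mul1,r5:9
cycle 2: issue ADD r5<-Add1 // r0:2,r1:6,r2:4,r3:6,r4:Mul1,r5:Add1
cycle 3: issue ADD r3<-Add2 // r0:2,r1:6,r2:4,r3:Add2,r4:Mul1,r5:Add1
cycle 4: stall // r0:2,r1:6,r2:4,r3:Add2,r4:Mul1,r5:Add1
cycle 5: CDB Mul1=12; stall // r0:2,r1:6,r2:4,r3:Add2,r4:12,r5:Add1
cycle 6: CDB Add2=12; issue ADD r2<-Add2 // r0:2,r1:6,r2:Add2,r3:12,r4:12,r5:Add1
cycle 7: stall // r0:2,r1:6,r2:Add2,r3:12,r4:12,r5:Add1
cycle 8: CDB Add1=16; issue SUB r5<-Add1 // r0:2,r1:6,r2:Add2,r3:12,r4:12,r5:Add1
cycle 9: CDB Add2=18; issue ADD r5<-Add2 // r0:2,r1:6,r2:18,r3:12,r4:12,r5:Add2
cycle 10: stall // r0:2,r1:6,r2:18,r3:12,r4:12,r5:Add2
cycle 11: CDB Add1=14; issue SUB r3<-Add1 // r0:2,r1:6,r2:18,r3:Add1,r4:12,r5:Add2
cycle 12: CDB Add2=14; issue ADD r0<-Add2 // r0:Add2,r1:6,r2:18,r3:Add1,r4:12,r5:14
cycle 13: issue MUL r3<-Mul1 // r0:Add2,r1:6,r2:18,r3:Mul1,r4:12,r5:14
cycle 14: CDB Add1=4 // r0:Add2,r1:6,r2:18,r3:Mul1,r4:12,r5:14
cycle 15: CDB Add2=18 // r0:18,r1:6,r2:18,r3:Mul1,r4:12,r5:14
cycle 16: - // r0:18,r1:6,r2:18,r3:Mul1,r4:12,r5:14
cycle 17: - // r0:18,r1:6,r2:18,r3:Mul1,r4:12,r5:14

STATUS = TAG Mul1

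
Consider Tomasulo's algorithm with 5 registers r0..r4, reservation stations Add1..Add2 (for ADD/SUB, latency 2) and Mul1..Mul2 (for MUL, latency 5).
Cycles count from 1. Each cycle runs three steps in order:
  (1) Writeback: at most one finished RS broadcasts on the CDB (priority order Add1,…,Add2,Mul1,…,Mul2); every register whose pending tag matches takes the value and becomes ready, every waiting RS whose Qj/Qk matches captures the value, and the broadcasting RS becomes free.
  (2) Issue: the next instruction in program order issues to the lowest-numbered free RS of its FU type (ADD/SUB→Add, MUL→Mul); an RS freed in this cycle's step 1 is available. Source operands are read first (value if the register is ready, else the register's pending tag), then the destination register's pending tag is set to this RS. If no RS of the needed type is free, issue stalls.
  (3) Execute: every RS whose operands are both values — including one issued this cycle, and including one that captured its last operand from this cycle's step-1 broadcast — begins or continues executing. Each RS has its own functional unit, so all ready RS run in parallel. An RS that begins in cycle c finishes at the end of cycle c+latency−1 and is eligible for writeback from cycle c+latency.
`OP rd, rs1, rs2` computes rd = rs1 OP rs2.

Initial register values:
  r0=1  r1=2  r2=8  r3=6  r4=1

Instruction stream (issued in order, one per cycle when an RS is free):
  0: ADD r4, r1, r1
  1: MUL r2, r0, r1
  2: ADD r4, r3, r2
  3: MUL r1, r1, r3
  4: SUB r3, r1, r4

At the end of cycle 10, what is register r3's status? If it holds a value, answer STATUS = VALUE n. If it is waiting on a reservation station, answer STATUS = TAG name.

  c1: issue ADD r4<-Add1  regs: r0:1,r1:2,r2:8,r3:6,r4:Add1
  c2: issue MUL r2<-Mul1  regs: r0:1,r1:2,r2:Mul1,r3:6,r4:Add1
  c3: CDB Add1=4; issue ADD r4<-Add1  regs: r0:1,r1:2,r2:Mul1,r3:6,r4:Add1
  c4: issue MUL r1<-Mul2  regs: r0:1,r1:Mul2,r2:Mul1,r3:6,r4:Add1
  c5: issue SUB r3<-Add2  regs: r0:1,r1:Mul2,r2:Mul1,r3:Add2,r4:Add1
  c6: -  regs: r0:1,r1:Mul2,r2:Mul1,r3:Add2,r4:Add1
  c7: CDB Mul1=2  regs: r0:1,r1:Mul2,r2:2,r3:Add2,r4:Add1
  c8: -  regs: r0:1,r1:Mul2,r2:2,r3:Add2,r4:Add1
  c9: CDB Add1=8  regs: r0:1,r1:Mul2,r2:2,r3:Add2,r4:8
  c10: CDB Mul2=12  regs: r0:1,r1:12,r2:2,r3:Add2,r4:8

STATUS = TAG Add2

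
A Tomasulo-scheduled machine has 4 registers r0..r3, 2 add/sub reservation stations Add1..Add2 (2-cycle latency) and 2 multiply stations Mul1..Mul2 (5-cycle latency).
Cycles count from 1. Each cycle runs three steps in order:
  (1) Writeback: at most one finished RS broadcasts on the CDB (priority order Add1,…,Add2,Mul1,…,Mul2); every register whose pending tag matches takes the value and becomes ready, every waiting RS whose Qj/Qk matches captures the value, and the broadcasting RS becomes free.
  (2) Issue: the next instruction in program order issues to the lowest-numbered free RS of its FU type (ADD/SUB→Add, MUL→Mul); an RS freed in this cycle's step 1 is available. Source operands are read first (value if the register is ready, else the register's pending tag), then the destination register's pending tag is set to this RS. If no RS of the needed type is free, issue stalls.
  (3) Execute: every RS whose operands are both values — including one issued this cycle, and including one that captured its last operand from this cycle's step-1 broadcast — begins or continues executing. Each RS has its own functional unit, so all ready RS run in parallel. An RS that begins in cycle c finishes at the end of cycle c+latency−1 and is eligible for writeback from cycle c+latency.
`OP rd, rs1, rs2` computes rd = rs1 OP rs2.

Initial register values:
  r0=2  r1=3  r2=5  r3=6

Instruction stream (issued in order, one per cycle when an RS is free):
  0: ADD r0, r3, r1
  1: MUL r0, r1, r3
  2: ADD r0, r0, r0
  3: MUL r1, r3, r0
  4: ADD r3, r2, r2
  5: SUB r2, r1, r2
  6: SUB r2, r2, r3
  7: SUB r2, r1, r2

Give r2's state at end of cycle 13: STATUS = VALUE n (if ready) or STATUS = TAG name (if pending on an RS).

STATUS = TAG Add1

  c1: issue ADD r0<-Add1  regs: r0:Add1,r1:3,r2:5,r3:6
  c2: issue MUL r0<-Mul1  regs: r0:Mul1,r1:3,r2:5,r3:6
  c3: CDB Add1=9; issue ADD r0<-Add1  regs: r0:Add1,r1:3,r2:5,r3:6
  c4: issue MUL r1<-Mul2  regs: r0:Add1,r1:Mul2,r2:5,r3:6
  c5: issue ADD r3<-Add2  regs: r0:Add1,r1:Mul2,r2:5,r3:Add2
  c6: stall  regs: r0:Add1,r1:Mul2,r2:5,r3:Add2
  c7: CDB Add2=10; issue SUB r2<-Add2  regs: r0:Add1,r1:Mul2,r2:Add2,r3:10
  c8: CDB Mul1=18; stall  regs: r0:Add1,r1:Mul2,r2:Add2,r3:10
  c9: stall  regs: r0:Add1,r1:Mul2,r2:Add2,r3:10
  c10: CDB Add1=36; issue SUB r2<-Add1  regs: r0:36,r1:Mul2,r2:Add1,r3:10
  c11: stall  regs: r0:36,r1:Mul2,r2:Add1,r3:10
  c12: stall  regs: r0:36,r1:Mul2,r2:Add1,r3:10
  c13: stall  regs: r0:36,r1:Mul2,r2:Add1,r3:10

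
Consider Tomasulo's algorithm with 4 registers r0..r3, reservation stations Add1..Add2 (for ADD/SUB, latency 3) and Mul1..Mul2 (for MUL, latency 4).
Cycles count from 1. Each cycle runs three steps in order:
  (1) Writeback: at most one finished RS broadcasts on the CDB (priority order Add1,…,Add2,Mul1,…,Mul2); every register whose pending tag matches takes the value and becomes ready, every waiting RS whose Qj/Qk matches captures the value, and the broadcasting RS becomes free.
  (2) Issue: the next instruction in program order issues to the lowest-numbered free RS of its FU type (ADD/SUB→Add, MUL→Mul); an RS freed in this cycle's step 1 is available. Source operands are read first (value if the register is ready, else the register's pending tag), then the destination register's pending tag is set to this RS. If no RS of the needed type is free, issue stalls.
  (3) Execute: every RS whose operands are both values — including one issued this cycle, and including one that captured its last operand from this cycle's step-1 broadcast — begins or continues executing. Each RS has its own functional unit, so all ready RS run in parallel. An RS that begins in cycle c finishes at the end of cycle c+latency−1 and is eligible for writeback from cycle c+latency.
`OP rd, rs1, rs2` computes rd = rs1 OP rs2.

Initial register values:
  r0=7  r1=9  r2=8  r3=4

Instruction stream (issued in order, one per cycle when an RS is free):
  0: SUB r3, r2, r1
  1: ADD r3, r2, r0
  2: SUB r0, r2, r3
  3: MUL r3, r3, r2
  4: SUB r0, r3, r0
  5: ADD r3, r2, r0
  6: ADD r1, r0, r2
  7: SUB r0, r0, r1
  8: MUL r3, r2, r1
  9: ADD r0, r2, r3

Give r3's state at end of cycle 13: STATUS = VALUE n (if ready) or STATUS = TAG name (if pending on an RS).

cycle 1: issue SUB r3<-Add1 // r0:7,r1:9,r2:8,r3:Add1
cycle 2: issue ADD r3<-Add2 // r0:7,r1:9,r2:8,r3:Add2
cycle 3: stall // r0:7,r1:9,r2:8,r3:Add2
cycle 4: CDB Add1=-1; issue SUB r0<-Add1 // r0:Add1,r1:9,r2:8,r3:Add2
cycle 5: CDB Add2=15; issue MUL r3<-Mul1 // r0:Add1,r1:9,r2:8,r3:Mul1
cycle 6: issue SUB r0<-Add2 // r0:Add2,r1:9,r2:8,r3:Mul1
cycle 7: stall // r0:Add2,r1:9,r2:8,r3:Mul1
cycle 8: CDB Add1=-7; issue ADD r3<-Add1 // r0:Add2,r1:9,r2:8,r3:Add1
cycle 9: CDB Mul1=120; stall // r0:Add2,r1:9,r2:8,r3:Add1
cycle 10: stall // r0:Add2,r1:9,r2:8,r3:Add1
cycle 11: stall // r0:Add2,r1:9,r2:8,r3:Add1
cycle 12: CDB Add2=127; issue ADD r1<-Add2 // r0:127,r1:Add2,r2:8,r3:Add1
cycle 13: stall // r0:127,r1:Add2,r2:8,r3:Add1

STATUS = TAG Add1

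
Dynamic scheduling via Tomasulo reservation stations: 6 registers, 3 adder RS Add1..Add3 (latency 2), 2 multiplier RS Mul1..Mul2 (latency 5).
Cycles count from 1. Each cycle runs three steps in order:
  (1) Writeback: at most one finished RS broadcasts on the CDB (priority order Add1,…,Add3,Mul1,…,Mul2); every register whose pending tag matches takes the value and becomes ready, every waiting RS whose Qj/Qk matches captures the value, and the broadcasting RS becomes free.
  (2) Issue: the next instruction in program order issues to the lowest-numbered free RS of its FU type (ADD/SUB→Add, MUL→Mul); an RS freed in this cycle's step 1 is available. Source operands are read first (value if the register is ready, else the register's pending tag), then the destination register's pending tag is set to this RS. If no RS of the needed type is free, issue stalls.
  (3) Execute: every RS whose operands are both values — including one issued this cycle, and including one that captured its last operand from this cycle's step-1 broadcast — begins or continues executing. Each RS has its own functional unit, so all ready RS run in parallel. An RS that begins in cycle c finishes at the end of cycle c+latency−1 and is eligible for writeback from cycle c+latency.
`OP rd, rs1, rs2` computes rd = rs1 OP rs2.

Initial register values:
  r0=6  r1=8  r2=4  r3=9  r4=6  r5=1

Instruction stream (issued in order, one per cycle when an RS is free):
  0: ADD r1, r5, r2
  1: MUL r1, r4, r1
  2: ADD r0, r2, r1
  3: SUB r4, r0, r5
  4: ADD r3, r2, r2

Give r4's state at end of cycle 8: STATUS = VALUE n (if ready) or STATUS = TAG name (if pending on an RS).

STATUS = TAG Add2

cycle 1: issue ADD r1<-Add1 // r0:6,r1:Add1,r2:4,r3:9,r4:6,r5:1
cycle 2: issue MUL r1<-Mul1 // r0:6,r1:Mul1,r2:4,r3:9,r4:6,r5:1
cycle 3: CDB Add1=5; issue ADD r0<-Add1 // r0:Add1,r1:Mul1,r2:4,r3:9,r4:6,r5:1
cycle 4: issue SUB r4<-Add2 // r0:Add1,r1:Mul1,r2:4,r3:9,r4:Add2,r5:1
cycle 5: issue ADD r3<-Add3 // r0:Add1,r1:Mul1,r2:4,r3:Add3,r4:Add2,r5:1
cycle 6: - // r0:Add1,r1:Mul1,r2:4,r3:Add3,r4:Add2,r5:1
cycle 7: CDB Add3=8 // r0:Add1,r1:Mul1,r2:4,r3:8,r4:Add2,r5:1
cycle 8: CDB Mul1=30 // r0:Add1,r1:30,r2:4,r3:8,r4:Add2,r5:1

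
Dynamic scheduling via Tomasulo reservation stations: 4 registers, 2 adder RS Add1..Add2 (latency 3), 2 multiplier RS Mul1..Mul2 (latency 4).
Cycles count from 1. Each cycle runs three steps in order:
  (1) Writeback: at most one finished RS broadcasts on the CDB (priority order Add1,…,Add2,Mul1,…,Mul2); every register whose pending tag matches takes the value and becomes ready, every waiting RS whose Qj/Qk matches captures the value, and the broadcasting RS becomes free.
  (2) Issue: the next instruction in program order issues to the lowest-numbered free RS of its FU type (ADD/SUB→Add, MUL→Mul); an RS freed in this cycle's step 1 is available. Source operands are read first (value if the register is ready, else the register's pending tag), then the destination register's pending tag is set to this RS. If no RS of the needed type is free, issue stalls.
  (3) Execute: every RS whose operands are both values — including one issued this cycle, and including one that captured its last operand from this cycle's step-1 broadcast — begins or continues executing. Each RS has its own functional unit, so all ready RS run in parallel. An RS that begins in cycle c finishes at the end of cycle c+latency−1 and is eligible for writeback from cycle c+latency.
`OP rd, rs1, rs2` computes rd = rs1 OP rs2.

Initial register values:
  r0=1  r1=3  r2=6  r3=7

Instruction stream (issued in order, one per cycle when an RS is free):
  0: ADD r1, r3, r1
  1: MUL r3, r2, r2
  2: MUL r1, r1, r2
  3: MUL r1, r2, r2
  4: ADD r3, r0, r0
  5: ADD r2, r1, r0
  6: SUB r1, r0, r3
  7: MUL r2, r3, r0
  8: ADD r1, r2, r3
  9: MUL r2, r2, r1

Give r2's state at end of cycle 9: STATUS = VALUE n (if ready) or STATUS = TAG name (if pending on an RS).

cycle 1: issue ADD r1<-Add1 // r0:1,r1:Add1,r2:6,r3:7
cycle 2: issue MUL r3<-Mul1 // r0:1,r1:Add1,r2:6,r3:Mul1
cycle 3: issue MUL r1<-Mul2 // r0:1,r1:Mul2,r2:6,r3:Mul1
cycle 4: CDB Add1=10; stall // r0:1,r1:Mul2,r2:6,r3:Mul1
cycle 5: stall // r0:1,r1:Mul2,r2:6,r3:Mul1
cycle 6: CDB Mul1=36; issue MUL r1<-Mul1 // r0:1,r1:Mul1,r2:6,r3:36
cycle 7: issue ADD r3<-Add1 // r0:1,r1:Mul1,r2:6,r3:Add1
cycle 8: CDB Mul2=60; issue ADD r2<-Add2 // r0:1,r1:Mul1,r2:Add2,r3:Add1
cycle 9: stall // r0:1,r1:Mul1,r2:Add2,r3:Add1

STATUS = TAG Add2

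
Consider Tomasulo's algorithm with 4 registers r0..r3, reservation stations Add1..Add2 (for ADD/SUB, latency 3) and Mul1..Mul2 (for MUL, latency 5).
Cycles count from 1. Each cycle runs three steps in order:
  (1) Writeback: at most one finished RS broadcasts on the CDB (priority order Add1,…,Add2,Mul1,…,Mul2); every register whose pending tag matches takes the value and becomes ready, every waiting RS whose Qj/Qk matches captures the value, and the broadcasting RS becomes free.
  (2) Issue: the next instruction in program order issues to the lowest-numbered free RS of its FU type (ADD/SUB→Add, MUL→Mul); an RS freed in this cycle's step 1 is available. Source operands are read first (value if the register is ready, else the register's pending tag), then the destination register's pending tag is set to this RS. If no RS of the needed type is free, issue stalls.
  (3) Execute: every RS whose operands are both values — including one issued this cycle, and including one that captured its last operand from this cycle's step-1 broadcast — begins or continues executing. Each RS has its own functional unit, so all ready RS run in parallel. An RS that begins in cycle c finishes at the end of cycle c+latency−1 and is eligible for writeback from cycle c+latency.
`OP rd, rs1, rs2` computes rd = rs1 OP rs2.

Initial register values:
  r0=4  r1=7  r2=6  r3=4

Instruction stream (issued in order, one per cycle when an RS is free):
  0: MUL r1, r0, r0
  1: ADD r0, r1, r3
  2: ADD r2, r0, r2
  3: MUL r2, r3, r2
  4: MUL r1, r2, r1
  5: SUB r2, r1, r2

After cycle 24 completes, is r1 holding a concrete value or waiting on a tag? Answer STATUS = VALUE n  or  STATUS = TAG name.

c1: issue MUL r1<-Mul1 | r0:4,r1:Mul1,r2:6,r3:4
c2: issue ADD r0<-Add1 | r0:Add1,r1:Mul1,r2:6,r3:4
c3: issue ADD r2<-Add2 | r0:Add1,r1:Mul1,r2:Add2,r3:4
c4: issue MUL r2<-Mul2 | r0:Add1,r1:Mul1,r2:Mul2,r3:4
c5: stall | r0:Add1,r1:Mul1,r2:Mul2,r3:4
c6: CDB Mul1=16; issue MUL r1<-Mul1 | r0:Add1,r1:Mul1,r2:Mul2,r3:4
c7: stall | r0:Add1,r1:Mul1,r2:Mul2,r3:4
c8: stall | r0:Add1,r1:Mul1,r2:Mul2,r3:4
c9: CDB Add1=20; issue SUB r2<-Add1 | r0:20,r1:Mul1,r2:Add1,r3:4
c10: - | r0:20,r1:Mul1,r2:Add1,r3:4
c11: - | r0:20,r1:Mul1,r2:Add1,r3:4
c12: CDB Add2=26 | r0:20,r1:Mul1,r2:Add1,r3:4
c13: - | r0:20,r1:Mul1,r2:Add1,r3:4
c14: - | r0:20,r1:Mul1,r2:Add1,r3:4
c15: - | r0:20,r1:Mul1,r2:Add1,r3:4
c16: - | r0:20,r1:Mul1,r2:Add1,r3:4
c17: CDB Mul2=104 | r0:20,r1:Mul1,r2:Add1,r3:4
c18: - | r0:20,r1:Mul1,r2:Add1,r3:4
c19: - | r0:20,r1:Mul1,r2:Add1,r3:4
c20: - | r0:20,r1:Mul1,r2:Add1,r3:4
c21: - | r0:20,r1:Mul1,r2:Add1,r3:4
c22: CDB Mul1=1664 | r0:20,r1:1664,r2:Add1,r3:4
c23: - | r0:20,r1:1664,r2:Add1,r3:4
c24: - | r0:20,r1:1664,r2:Add1,r3:4

STATUS = VALUE 1664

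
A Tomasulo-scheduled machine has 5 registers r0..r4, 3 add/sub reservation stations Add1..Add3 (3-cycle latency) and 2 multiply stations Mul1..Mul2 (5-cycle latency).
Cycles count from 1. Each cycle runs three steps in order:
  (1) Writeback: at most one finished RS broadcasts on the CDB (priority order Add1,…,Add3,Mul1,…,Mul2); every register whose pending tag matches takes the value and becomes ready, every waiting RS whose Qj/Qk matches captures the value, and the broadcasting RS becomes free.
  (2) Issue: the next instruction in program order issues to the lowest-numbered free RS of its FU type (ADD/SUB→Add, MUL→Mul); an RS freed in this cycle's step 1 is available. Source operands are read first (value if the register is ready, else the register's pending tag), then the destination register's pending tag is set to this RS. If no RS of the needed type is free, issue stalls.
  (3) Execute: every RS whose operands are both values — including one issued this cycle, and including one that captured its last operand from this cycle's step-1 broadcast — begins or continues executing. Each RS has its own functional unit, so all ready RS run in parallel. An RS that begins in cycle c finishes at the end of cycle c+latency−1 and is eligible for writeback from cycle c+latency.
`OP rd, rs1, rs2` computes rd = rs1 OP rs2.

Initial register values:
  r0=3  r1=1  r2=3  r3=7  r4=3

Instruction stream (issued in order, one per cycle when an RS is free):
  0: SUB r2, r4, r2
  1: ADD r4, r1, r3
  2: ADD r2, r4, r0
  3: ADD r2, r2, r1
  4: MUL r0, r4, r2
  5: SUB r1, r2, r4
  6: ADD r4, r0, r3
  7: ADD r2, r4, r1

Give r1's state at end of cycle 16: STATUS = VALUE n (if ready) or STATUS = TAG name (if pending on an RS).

STATUS = VALUE 4

c1: issue SUB r2<-Add1 | r0:3,r1:1,r2:Add1,r3:7,r4:3
c2: issue ADD r4<-Add2 | r0:3,r1:1,r2:Add1,r3:7,r4:Add2
c3: issue ADD r2<-Add3 | r0:3,r1:1,r2:Add3,r3:7,r4:Add2
c4: CDB Add1=0; issue ADD r2<-Add1 | r0:3,r1:1,r2:Add1,r3:7,r4:Add2
c5: CDB Add2=8; issue MUL r0<-Mul1 | r0:Mul1,r1:1,r2:Add1,r3:7,r4:8
c6: issue SUB r1<-Add2 | r0:Mul1,r1:Add2,r2:Add1,r3:7,r4:8
c7: stall | r0:Mul1,r1:Add2,r2:Add1,r3:7,r4:8
c8: CDB Add3=11; issue ADD r4<-Add3 | r0:Mul1,r1:Add2,r2:Add1,r3:7,r4:Add3
c9: stall | r0:Mul1,r1:Add2,r2:Add1,r3:7,r4:Add3
c10: stall | r0:Mul1,r1:Add2,r2:Add1,r3:7,r4:Add3
c11: CDB Add1=12; issue ADD r2<-Add1 | r0:Mul1,r1:Add2,r2:Add1,r3:7,r4:Add3
c12: - | r0:Mul1,r1:Add2,r2:Add1,r3:7,r4:Add3
c13: - | r0:Mul1,r1:Add2,r2:Add1,r3:7,r4:Add3
c14: CDB Add2=4 | r0:Mul1,r1:4,r2:Add1,r3:7,r4:Add3
c15: - | r0:Mul1,r1:4,r2:Add1,r3:7,r4:Add3
c16: CDB Mul1=96 | r0:96,r1:4,r2:Add1,r3:7,r4:Add3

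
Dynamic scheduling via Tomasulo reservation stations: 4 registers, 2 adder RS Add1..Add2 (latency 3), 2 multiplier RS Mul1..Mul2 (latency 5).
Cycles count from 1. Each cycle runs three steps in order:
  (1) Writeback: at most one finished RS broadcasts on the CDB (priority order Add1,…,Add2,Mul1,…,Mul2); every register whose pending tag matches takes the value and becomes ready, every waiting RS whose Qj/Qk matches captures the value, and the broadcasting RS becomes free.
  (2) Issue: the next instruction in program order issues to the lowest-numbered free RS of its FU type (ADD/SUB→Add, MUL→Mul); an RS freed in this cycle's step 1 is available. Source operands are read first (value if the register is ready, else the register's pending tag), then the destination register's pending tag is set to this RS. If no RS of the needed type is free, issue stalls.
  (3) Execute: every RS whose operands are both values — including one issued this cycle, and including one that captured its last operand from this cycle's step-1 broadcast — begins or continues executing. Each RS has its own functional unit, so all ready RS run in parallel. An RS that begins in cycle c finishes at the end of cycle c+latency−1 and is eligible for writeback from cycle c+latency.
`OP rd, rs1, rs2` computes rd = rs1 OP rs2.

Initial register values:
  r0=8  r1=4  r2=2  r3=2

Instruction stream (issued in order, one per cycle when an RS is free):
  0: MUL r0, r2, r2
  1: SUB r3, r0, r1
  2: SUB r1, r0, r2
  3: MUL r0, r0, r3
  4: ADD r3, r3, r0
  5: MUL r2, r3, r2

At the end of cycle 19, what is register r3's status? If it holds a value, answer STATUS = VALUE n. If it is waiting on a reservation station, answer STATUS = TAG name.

STATUS = VALUE 0

  c1: issue MUL r0<-Mul1  regs: r0:Mul1,r1:4,r2:2,r3:2
  c2: issue SUB r3<-Add1  regs: r0:Mul1,r1:4,r2:2,r3:Add1
  c3: issue SUB r1<-Add2  regs: r0:Mul1,r1:Add2,r2:2,r3:Add1
  c4: issue MUL r0<-Mul2  regs: r0:Mul2,r1:Add2,r2:2,r3:Add1
  c5: stall  regs: r0:Mul2,r1:Add2,r2:2,r3:Add1
  c6: CDB Mul1=4; stall  regs: r0:Mul2,r1:Add2,r2:2,r3:Add1
  c7: stall  regs: r0:Mul2,r1:Add2,r2:2,r3:Add1
  c8: stall  regs: r0:Mul2,r1:Add2,r2:2,r3:Add1
  c9: CDB Add1=0; issue ADD r3<-Add1  regs: r0:Mul2,r1:Add2,r2:2,r3:Add1
  c10: CDB Add2=2; issue MUL r2<-Mul1  regs: r0:Mul2,r1:2,r2:Mul1,r3:Add1
  c11: -  regs: r0:Mul2,r1:2,r2:Mul1,r3:Add1
  c12: -  regs: r0:Mul2,r1:2,r2:Mul1,r3:Add1
  c13: -  regs: r0:Mul2,r1:2,r2:Mul1,r3:Add1
  c14: CDB Mul2=0  regs: r0:0,r1:2,r2:Mul1,r3:Add1
  c15: -  regs: r0:0,r1:2,r2:Mul1,r3:Add1
  c16: -  regs: r0:0,r1:2,r2:Mul1,r3:Add1
  c17: CDB Add1=0  regs: r0:0,r1:2,r2:Mul1,r3:0
  c18: -  regs: r0:0,r1:2,r2:Mul1,r3:0
  c19: -  regs: r0:0,r1:2,r2:Mul1,r3:0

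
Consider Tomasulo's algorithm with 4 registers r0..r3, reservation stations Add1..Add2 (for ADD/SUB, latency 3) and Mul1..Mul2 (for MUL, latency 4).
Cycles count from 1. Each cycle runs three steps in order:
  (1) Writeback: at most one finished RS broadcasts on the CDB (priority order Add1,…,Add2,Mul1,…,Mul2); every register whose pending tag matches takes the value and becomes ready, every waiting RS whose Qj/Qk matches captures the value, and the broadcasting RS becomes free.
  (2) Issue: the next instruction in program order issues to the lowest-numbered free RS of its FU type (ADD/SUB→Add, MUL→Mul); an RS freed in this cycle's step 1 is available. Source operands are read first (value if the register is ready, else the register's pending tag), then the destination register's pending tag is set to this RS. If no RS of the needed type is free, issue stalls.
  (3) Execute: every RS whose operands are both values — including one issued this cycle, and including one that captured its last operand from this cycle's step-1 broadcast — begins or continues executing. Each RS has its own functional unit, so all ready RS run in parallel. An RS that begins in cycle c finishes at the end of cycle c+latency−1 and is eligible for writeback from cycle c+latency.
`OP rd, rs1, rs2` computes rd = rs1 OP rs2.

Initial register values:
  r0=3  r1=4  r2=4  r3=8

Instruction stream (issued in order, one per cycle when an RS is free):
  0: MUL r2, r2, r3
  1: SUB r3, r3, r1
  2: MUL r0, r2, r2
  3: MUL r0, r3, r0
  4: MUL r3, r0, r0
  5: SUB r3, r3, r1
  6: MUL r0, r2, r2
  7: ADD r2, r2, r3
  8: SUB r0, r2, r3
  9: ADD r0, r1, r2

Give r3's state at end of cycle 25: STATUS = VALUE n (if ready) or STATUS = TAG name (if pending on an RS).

  c1: issue MUL r2<-Mul1  regs: r0:3,r1:4,r2:Mul1,r3:8
  c2: issue SUB r3<-Add1  regs: r0:3,r1:4,r2:Mul1,r3:Add1
  c3: issue MUL r0<-Mul2  regs: r0:Mul2,r1:4,r2:Mul1,r3:Add1
  c4: stall  regs: r0:Mul2,r1:4,r2:Mul1,r3:Add1
  c5: CDB Add1=4; stall  regs: r0:Mul2,r1:4,r2:Mul1,r3:4
  c6: CDB Mul1=32; issue MUL r0<-Mul1  regs: r0:Mul1,r1:4,r2:32,r3:4
  c7: stall  regs: r0:Mul1,r1:4,r2:32,r3:4
  c8: stall  regs: r0:Mul1,r1:4,r2:32,r3:4
  c9: stall  regs: r0:Mul1,r1:4,r2:32,r3:4
  c10: CDB Mul2=1024; issue MUL r3<-Mul2  regs: r0:Mul1,r1:4,r2:32,r3:Mul2
  c11: issue SUB r3<-Add1  regs: r0:Mul1,r1:4,r2:32,r3:Add1
  c12: stall  regs: r0:Mul1,r1:4,r2:32,r3:Add1
  c13: stall  regs: r0:Mul1,r1:4,r2:32,r3:Add1
  c14: CDB Mul1=4096; issue MUL r0<-Mul1  regs: r0:Mul1,r1:4,r2:32,r3:Add1
  c15: issue ADD r2<-Add2  regs: r0:Mul1,r1:4,r2:Add2,r3:Add1
  c16: stall  regs: r0:Mul1,r1:4,r2:Add2,r3:Add1
  c17: stall  regs: r0:Mul1,r1:4,r2:Add2,r3:Add1
  c18: CDB Mul1=1024; stall  regs: r0:1024,r1:4,r2:Add2,r3:Add1
  c19: CDB Mul2=16777216; stall  regs: r0:1024,r1:4,r2:Add2,r3:Add1
  c20: stall  regs: r0:1024,r1:4,r2:Add2,r3:Add1
  c21: stall  regs: r0:1024,r1:4,r2:Add2,r3:Add1
  c22: CDB Add1=16777212; issue SUB r0<-Add1  regs: r0:Add1,r1:4,r2:Add2,r3:16777212
  c23: stall  regs: r0:Add1,r1:4,r2:Add2,r3:16777212
  c24: stall  regs: r0:Add1,r1:4,r2:Add2,r3:16777212
  c25: CDB Add2=16777244; issue ADD r0<-Add2  regs: r0:Add2,r1:4,r2:16777244,r3:16777212

STATUS = VALUE 16777212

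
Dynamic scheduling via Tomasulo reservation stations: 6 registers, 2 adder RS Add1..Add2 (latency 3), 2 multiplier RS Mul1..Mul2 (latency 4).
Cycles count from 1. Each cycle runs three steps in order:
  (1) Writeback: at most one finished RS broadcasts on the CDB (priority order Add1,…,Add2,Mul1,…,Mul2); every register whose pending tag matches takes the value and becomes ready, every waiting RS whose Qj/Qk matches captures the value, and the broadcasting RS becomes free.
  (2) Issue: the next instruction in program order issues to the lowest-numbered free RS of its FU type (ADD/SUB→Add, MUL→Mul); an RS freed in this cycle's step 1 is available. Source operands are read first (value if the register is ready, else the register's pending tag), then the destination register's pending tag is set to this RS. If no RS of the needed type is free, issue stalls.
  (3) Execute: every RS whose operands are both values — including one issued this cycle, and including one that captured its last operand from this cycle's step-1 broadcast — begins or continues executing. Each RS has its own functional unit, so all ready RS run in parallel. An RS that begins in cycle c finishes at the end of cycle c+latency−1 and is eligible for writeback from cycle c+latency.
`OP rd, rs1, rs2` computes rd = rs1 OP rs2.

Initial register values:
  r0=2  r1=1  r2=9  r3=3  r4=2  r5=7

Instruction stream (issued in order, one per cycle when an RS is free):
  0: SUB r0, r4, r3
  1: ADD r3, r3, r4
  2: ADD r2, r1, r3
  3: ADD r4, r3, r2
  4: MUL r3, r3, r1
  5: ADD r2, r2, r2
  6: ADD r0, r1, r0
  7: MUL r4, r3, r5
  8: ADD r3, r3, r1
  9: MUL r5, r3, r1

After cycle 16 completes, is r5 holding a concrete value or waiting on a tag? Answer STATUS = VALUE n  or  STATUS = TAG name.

STATUS = TAG Mul2

c1: issue SUB r0<-Add1 | r0:Add1,r1:1,r2:9,r3:3,r4:2,r5:7
c2: issue ADD r3<-Add2 | r0:Add1,r1:1,r2:9,r3:Add2,r4:2,r5:7
c3: stall | r0:Add1,r1:1,r2:9,r3:Add2,r4:2,r5:7
c4: CDB Add1=-1; issue ADD r2<-Add1 | r0:-1,r1:1,r2:Add1,r3:Add2,r4:2,r5:7
c5: CDB Add2=5; issue ADD r4<-Add2 | r0:-1,r1:1,r2:Add1,r3:5,r4:Add2,r5:7
c6: issue MUL r3<-Mul1 | r0:-1,r1:1,r2:Add1,r3:Mul1,r4:Add2,r5:7
c7: stall | r0:-1,r1:1,r2:Add1,r3:Mul1,r4:Add2,r5:7
c8: CDB Add1=6; issue ADD r2<-Add1 | r0:-1,r1:1,r2:Add1,r3:Mul1,r4:Add2,r5:7
c9: stall | r0:-1,r1:1,r2:Add1,r3:Mul1,r4:Add2,r5:7
c10: CDB Mul1=5; stall | r0:-1,r1:1,r2:Add1,r3:5,r4:Add2,r5:7
c11: CDB Add1=12; issue ADD r0<-Add1 | r0:Add1,r1:1,r2:12,r3:5,r4:Add2,r5:7
c12: CDB Add2=11; issue MUL r4<-Mul1 | r0:Add1,r1:1,r2:12,r3:5,r4:Mul1,r5:7
c13: issue ADD r3<-Add2 | r0:Add1,r1:1,r2:12,r3:Add2,r4:Mul1,r5:7
c14: CDB Add1=0; issue MUL r5<-Mul2 | r0:0,r1:1,r2:12,r3:Add2,r4:Mul1,r5:Mul2
c15: - | r0:0,r1:1,r2:12,r3:Add2,r4:Mul1,r5:Mul2
c16: CDB Add2=6 | r0:0,r1:1,r2:12,r3:6,r4:Mul1,r5:Mul2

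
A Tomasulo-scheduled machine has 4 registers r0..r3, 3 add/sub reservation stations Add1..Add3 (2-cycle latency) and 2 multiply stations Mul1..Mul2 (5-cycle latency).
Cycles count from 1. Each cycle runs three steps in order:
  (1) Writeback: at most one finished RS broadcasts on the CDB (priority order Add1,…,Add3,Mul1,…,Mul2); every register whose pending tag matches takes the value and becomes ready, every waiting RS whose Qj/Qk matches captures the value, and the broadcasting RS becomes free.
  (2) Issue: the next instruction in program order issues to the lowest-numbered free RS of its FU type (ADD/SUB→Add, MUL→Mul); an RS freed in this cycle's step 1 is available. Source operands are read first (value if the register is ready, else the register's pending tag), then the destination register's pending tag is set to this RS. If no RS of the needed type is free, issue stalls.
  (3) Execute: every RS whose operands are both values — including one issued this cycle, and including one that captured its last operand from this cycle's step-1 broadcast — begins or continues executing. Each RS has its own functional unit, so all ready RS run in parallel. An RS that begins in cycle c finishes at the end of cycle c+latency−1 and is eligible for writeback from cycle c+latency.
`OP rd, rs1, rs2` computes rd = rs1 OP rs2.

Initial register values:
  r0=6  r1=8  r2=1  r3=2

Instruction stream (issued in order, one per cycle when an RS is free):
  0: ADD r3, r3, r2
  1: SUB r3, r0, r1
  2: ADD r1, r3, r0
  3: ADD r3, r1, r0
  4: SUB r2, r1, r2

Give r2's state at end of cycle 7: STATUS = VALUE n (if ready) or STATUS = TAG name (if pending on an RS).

STATUS = TAG Add3

c1: issue ADD r3<-Add1 | r0:6,r1:8,r2:1,r3:Add1
c2: issue SUB r3<-Add2 | r0:6,r1:8,r2:1,r3:Add2
c3: CDB Add1=3; issue ADD r1<-Add1 | r0:6,r1:Add1,r2:1,r3:Add2
c4: CDB Add2=-2; issue ADD r3<-Add2 | r0:6,r1:Add1,r2:1,r3:Add2
c5: issue SUB r2<-Add3 | r0:6,r1:Add1,r2:Add3,r3:Add2
c6: CDB Add1=4 | r0:6,r1:4,r2:Add3,r3:Add2
c7: - | r0:6,r1:4,r2:Add3,r3:Add2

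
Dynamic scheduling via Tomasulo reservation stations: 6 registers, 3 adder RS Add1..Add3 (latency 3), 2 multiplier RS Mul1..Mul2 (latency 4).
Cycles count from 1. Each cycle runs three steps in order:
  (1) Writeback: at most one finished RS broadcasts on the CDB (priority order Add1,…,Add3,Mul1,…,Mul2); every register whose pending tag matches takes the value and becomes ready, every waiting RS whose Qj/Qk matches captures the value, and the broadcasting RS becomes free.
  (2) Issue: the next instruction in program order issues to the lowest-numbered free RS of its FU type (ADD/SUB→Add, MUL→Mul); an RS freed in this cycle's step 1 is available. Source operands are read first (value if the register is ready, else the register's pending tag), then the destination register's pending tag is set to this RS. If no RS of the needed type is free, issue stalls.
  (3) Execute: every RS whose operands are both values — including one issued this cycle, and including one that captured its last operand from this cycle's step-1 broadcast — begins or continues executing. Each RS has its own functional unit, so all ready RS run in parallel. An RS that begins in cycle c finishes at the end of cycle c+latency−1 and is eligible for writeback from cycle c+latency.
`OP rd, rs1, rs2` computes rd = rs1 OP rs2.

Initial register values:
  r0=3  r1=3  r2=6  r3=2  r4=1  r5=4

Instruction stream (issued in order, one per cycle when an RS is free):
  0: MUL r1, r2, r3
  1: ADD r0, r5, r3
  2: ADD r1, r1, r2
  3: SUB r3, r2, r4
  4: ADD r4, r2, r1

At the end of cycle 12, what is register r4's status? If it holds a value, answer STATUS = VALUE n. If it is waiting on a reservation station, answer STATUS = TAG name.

STATUS = VALUE 24

  c1: issue MUL r1<-Mul1  regs: r0:3,r1:Mul1,r2:6,r3:2,r4:1,r5:4
  c2: issue ADD r0<-Add1  regs: r0:Add1,r1:Mul1,r2:6,r3:2,r4:1,r5:4
  c3: issue ADD r1<-Add2  regs: r0:Add1,r1:Add2,r2:6,r3:2,r4:1,r5:4
  c4: issue SUB r3<-Add3  regs: r0:Add1,r1:Add2,r2:6,r3:Add3,r4:1,r5:4
  c5: CDB Add1=6; issue ADD r4<-Add1  regs: r0:6,r1:Add2,r2:6,r3:Add3,r4:Add1,r5:4
  c6: CDB Mul1=12  regs: r0:6,r1:Add2,r2:6,r3:Add3,r4:Add1,r5:4
  c7: CDB Add3=5  regs: r0:6,r1:Add2,r2:6,r3:5,r4:Add1,r5:4
  c8: -  regs: r0:6,r1:Add2,r2:6,r3:5,r4:Add1,r5:4
  c9: CDB Add2=18  regs: r0:6,r1:18,r2:6,r3:5,r4:Add1,r5:4
  c10: -  regs: r0:6,r1:18,r2:6,r3:5,r4:Add1,r5:4
  c11: -  regs: r0:6,r1:18,r2:6,r3:5,r4:Add1,r5:4
  c12: CDB Add1=24  regs: r0:6,r1:18,r2:6,r3:5,r4:24,r5:4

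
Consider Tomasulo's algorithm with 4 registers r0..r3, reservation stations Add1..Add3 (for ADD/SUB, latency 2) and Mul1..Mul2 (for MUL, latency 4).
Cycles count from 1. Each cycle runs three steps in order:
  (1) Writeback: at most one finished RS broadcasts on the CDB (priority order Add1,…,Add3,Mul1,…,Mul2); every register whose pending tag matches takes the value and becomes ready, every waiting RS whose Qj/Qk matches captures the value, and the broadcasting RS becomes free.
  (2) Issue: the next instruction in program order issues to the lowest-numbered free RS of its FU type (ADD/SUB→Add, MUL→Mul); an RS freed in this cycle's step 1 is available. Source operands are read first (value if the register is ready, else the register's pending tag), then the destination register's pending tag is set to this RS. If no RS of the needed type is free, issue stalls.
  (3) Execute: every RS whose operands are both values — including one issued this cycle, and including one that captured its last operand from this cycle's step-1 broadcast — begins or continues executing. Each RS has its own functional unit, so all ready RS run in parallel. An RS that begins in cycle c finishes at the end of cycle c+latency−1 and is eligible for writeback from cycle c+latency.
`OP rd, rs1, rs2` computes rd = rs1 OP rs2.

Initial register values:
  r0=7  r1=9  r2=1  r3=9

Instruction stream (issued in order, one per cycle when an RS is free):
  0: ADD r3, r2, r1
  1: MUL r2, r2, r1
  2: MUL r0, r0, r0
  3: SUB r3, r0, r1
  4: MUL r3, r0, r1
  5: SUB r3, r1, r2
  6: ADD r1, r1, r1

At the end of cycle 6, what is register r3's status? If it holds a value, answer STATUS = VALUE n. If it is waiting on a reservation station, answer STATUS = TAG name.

  c1: issue ADD r3<-Add1  regs: r0:7,r1:9,r2:1,r3:Add1
  c2: issue MUL r2<-Mul1  regs: r0:7,r1:9,r2:Mul1,r3:Add1
  c3: CDB Add1=10; issue MUL r0<-Mul2  regs: r0:Mul2,r1:9,r2:Mul1,r3:10
  c4: issue SUB r3<-Add1  regs: r0:Mul2,r1:9,r2:Mul1,r3:Add1
  c5: stall  regs: r0:Mul2,r1:9,r2:Mul1,r3:Add1
  c6: CDB Mul1=9; issue MUL r3<-Mul1  regs: r0:Mul2,r1:9,r2:9,r3:Mul1

STATUS = TAG Mul1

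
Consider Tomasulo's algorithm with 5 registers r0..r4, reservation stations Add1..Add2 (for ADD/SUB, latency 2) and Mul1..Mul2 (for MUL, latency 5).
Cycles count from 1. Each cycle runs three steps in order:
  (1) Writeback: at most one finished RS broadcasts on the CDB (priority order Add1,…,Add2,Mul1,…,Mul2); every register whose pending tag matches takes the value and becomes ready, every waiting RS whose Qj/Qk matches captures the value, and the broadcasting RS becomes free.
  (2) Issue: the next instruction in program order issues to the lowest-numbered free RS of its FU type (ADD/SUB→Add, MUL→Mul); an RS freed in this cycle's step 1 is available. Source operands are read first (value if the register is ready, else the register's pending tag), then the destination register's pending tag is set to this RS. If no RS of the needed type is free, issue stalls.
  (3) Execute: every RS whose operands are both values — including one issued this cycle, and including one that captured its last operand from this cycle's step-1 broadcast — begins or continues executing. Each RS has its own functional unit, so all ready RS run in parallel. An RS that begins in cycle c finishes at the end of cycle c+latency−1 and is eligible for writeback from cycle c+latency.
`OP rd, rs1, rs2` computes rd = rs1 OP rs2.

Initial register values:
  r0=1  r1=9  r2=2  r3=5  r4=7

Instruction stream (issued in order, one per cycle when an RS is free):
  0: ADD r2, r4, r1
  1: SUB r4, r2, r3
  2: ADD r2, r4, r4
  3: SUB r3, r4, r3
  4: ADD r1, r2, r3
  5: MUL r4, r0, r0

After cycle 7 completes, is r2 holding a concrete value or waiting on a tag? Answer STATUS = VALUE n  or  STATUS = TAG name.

cycle 1: issue ADD r2<-Add1 // r0:1,r1:9,r2:Add1,r3:5,r4:7
cycle 2: issue SUB r4<-Add2 // r0:1,r1:9,r2:Add1,r3:5,r4:Add2
cycle 3: CDB Add1=16; issue ADD r2<-Add1 // r0:1,r1:9,r2:Add1,r3:5,r4:Add2
cycle 4: stall // r0:1,r1:9,r2:Add1,r3:5,r4:Add2
cycle 5: CDB Add2=11; issue SUB r3<-Add2 // r0:1,r1:9,r2:Add1,r3:Add2,r4:11
cycle 6: stall // r0:1,r1:9,r2:Add1,r3:Add2,r4:11
cycle 7: CDB Add1=22; issue ADD r1<-Add1 // r0:1,r1:Add1,r2:22,r3:Add2,r4:11

STATUS = VALUE 22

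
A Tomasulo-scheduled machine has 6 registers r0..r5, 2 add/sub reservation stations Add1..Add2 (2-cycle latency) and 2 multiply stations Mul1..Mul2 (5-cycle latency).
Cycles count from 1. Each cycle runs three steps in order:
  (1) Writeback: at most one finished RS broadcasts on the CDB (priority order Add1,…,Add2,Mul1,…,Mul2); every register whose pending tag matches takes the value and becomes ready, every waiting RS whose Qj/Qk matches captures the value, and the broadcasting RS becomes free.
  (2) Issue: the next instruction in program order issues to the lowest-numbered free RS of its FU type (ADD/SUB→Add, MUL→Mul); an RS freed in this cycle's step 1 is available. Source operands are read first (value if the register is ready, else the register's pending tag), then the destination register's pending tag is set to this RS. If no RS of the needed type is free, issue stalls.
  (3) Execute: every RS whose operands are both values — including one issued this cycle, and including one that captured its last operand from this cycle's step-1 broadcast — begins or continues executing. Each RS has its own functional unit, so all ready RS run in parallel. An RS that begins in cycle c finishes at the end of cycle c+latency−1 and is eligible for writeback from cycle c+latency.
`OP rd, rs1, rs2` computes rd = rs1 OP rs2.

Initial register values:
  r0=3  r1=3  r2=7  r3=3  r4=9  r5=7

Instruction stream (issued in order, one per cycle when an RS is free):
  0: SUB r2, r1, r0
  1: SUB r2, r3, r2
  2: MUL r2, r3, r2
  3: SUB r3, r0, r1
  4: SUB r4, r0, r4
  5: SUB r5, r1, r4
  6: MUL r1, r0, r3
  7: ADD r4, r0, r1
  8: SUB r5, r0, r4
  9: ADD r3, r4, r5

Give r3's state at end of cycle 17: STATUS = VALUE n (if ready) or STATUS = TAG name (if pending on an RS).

  c1: issue SUB r2<-Add1  regs: r0:3,r1:3,r2:Add1,r3:3,r4:9,r5:7
  c2: issue SUB r2<-Add2  regs: r0:3,r1:3,r2:Add2,r3:3,r4:9,r5:7
  c3: CDB Add1=0; issue MUL r2<-Mul1  regs: r0:3,r1:3,r2:Mul1,r3:3,r4:9,r5:7
  c4: issue SUB r3<-Add1  regs: r0:3,r1:3,r2:Mul1,r3:Add1,r4:9,r5:7
  c5: CDB Add2=3; issue SUB r4<-Add2  regs: r0:3,r1:3,r2:Mul1,r3:Add1,r4:Add2,r5:7
  c6: CDB Add1=0; issue SUB r5<-Add1  regs: r0:3,r1:3,r2:Mul1,r3:0,r4:Add2,r5:Add1
  c7: CDB Add2=-6; issue MUL r1<-Mul2  regs: r0:3,r1:Mul2,r2:Mul1,r3:0,r4:-6,r5:Add1
  c8: issue ADD r4<-Add2  regs: r0:3,r1:Mul2,r2:Mul1,r3:0,r4:Add2,r5:Add1
  c9: CDB Add1=9; issue SUB r5<-Add1  regs: r0:3,r1:Mul2,r2:Mul1,r3:0,r4:Add2,r5:Add1
  c10: CDB Mul1=9; stall  regs: r0:3,r1:Mul2,r2:9,r3:0,r4:Add2,r5:Add1
  c11: stall  regs: r0:3,r1:Mul2,r2:9,r3:0,r4:Add2,r5:Add1
  c12: CDB Mul2=0; stall  regs: r0:3,r1:0,r2:9,r3:0,r4:Add2,r5:Add1
  c13: stall  regs: r0:3,r1:0,r2:9,r3:0,r4:Add2,r5:Add1
  c14: CDB Add2=3; issue ADD r3<-Add2  regs: r0:3,r1:0,r2:9,r3:Add2,r4:3,r5:Add1
  c15: -  regs: r0:3,r1:0,r2:9,r3:Add2,r4:3,r5:Add1
  c16: CDB Add1=0  regs: r0:3,r1:0,r2:9,r3:Add2,r4:3,r5:0
  c17: -  regs: r0:3,r1:0,r2:9,r3:Add2,r4:3,r5:0

STATUS = TAG Add2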